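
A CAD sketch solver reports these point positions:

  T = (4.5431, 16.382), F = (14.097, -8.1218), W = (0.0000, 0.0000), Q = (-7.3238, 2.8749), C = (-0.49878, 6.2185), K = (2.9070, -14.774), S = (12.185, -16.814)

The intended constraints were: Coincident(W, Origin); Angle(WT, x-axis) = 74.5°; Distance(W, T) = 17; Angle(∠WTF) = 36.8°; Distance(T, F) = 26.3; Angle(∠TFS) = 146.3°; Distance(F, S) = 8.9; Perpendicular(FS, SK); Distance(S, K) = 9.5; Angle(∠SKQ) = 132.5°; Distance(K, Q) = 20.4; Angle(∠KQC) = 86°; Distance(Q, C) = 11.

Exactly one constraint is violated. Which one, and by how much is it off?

Distance(Q, C) = 11 — off by 3.40.

W = (0.00, 0.00) ✓; WT at 74.50° ✓; |WT| = 17.00 ✓; ∠WTF = 36.80° ✓; |TF| = 26.30 ✓; ∠TFS = 146.3° ✓; |FS| = 8.900 ✓; ∠(FS, SK) = 89.99° ✓; |SK| = 9.500 ✓; ∠SKQ = 132.5° ✓; |KQ| = 20.40 ✓; ∠KQC = 86.00° ✓; |QC| = 7.600 ✗.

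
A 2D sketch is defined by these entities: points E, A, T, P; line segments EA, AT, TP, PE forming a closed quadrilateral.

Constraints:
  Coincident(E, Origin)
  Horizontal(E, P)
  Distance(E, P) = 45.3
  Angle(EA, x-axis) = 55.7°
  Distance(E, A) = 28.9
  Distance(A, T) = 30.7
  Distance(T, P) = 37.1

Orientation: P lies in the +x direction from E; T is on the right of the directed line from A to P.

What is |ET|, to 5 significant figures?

10.465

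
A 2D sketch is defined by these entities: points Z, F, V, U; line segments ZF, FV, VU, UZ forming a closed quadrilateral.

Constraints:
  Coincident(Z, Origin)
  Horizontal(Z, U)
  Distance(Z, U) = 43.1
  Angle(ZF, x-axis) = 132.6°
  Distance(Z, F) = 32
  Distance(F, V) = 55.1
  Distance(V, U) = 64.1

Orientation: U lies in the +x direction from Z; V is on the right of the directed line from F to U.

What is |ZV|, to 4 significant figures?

33.53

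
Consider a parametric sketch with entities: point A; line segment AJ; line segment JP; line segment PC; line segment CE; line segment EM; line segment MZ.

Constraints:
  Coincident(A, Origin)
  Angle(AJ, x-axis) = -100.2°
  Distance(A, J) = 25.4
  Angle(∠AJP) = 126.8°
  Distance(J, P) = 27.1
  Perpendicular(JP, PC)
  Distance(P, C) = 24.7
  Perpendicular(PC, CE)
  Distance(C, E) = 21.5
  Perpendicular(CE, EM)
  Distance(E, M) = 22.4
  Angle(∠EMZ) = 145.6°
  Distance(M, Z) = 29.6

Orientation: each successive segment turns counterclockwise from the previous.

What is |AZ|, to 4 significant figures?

56.68

A is at the origin; AJ runs at -100.2° with length 25.4, so J = (-4.498, -25.00). ∠AJP = 126.8° gives JP at -47.00° from the x-axis; with |JP| = 27.1, P = (13.98, -44.82). JP is perpendicular to PC, so PC runs at 43.00°; with |PC| = 24.7, C = (32.05, -27.97). The perpendicularity gives CE at right angles to PC, so CE runs at 133.0°; with |CE| = 21.5, E = (17.39, -12.25). CE ⟂ EM, so EM runs at -137.0°; with |EM| = 22.4, M = (1.003, -27.53). ∠EMZ = 145.6° gives MZ at -102.6° from the x-axis; with |MZ| = 29.6, Z = (-5.454, -56.41). Then |AZ| = |Z − A| = 56.68.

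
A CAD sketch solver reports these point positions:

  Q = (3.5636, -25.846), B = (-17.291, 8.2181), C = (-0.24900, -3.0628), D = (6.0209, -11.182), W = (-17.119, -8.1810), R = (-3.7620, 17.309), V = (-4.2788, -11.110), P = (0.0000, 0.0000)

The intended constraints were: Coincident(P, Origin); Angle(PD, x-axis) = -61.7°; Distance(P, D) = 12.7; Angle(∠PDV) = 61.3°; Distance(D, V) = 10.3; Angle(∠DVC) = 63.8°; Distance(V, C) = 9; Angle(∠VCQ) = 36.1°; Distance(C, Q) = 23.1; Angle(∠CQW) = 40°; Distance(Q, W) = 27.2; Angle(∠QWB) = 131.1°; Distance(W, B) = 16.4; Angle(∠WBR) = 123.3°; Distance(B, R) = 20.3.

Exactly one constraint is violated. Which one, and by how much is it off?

Distance(B, R) = 20.3 — off by 4.00.

P = (0.00, 0.00) ✓; PD at -61.70° ✓; |PD| = 12.70 ✓; ∠PDV = 61.30° ✓; |DV| = 10.30 ✓; ∠DVC = 63.80° ✓; |VC| = 9.000 ✓; ∠VCQ = 36.10° ✓; |CQ| = 23.10 ✓; ∠CQW = 40.00° ✓; |QW| = 27.20 ✓; ∠QWB = 131.1° ✓; |WB| = 16.40 ✓; ∠WBR = 123.3° ✓; |BR| = 16.30 ✗.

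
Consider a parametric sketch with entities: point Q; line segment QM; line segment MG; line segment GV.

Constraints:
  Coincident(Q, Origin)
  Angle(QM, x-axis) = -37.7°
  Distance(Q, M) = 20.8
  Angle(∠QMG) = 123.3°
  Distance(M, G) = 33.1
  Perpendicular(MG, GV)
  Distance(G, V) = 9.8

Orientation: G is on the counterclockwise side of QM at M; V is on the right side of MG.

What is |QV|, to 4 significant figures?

52.16

∠QMG = 123.3°, so MG runs at -37.7° + (180° − 123.3°) = 19.00° from the x-axis; with |MG| = 33.1, G = M + 33.1·(cos 19.00°, sin 19.00°) = (47.75, -1.943). MG ⟂ GV; with |GV| = 9.8 on the right of MG, V = G + 9.8·(0.3256, -0.9455) = (50.94, -11.21). Then |QV| = |V − Q| = 52.16.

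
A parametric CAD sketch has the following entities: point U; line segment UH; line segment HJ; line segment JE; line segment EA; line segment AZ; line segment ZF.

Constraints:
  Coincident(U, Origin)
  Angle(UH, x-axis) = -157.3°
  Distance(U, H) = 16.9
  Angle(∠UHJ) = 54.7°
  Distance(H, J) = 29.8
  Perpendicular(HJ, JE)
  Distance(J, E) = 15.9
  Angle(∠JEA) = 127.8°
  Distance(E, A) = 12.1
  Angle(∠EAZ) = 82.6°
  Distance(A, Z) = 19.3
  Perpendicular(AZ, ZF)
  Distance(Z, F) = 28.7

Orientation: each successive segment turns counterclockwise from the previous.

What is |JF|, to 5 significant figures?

9.5461

U is at the origin; UH runs at -157.3° with length 16.9, so H = (-15.591, -6.5218). ∠UHJ = 54.7° gives HJ at -32.000° from the x-axis; with |HJ| = 29.8, J = (9.6809, -22.313). HJ is perpendicular to JE, so JE runs at 58.000°; with |JE| = 15.9, E = (18.107, -8.8294). ∠JEA = 127.8° gives EA at 110.20° from the x-axis; with |EA| = 12.1, A = (13.929, 2.5263). ∠EAZ = 82.6° gives AZ at -152.40° from the x-axis; with |AZ| = 19.3, Z = (-3.1752, -6.4153). The perpendicularity gives ZF at right angles to AZ, so ZF runs at -62.400°; with |ZF| = 28.7, F = (10.121, -31.849). Then |JF| = |F − J| = 9.5461.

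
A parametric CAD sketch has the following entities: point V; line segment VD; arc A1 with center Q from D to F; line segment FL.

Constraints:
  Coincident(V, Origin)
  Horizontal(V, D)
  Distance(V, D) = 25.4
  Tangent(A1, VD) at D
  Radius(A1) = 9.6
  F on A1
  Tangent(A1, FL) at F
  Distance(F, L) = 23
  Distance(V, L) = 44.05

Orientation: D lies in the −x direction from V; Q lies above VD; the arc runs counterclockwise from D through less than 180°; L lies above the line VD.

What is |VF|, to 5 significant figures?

21.942

Checks: |QF| = 9.600 ✓; ∠(QF, FL) = 90.00° ✓; |FL| = 23.00 ✓; |VL| = 44.05 ✓.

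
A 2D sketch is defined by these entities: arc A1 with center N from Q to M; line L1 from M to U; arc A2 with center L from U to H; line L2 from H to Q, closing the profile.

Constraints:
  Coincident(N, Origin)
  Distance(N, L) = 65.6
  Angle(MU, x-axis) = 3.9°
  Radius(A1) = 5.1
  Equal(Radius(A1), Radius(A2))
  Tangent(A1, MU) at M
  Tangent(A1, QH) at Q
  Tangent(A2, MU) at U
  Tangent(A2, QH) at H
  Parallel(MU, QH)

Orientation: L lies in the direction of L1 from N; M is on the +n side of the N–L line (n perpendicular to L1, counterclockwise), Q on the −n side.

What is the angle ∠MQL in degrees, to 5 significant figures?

85.555°

N is at the origin and L lies 65.6 along u from N, so L = 65.6·u = (65.448, 4.4618). Tangency of A1 to both parallel lines with radius 5.1 puts M and Q at N ± 5.1·n: M = (-0.34688, 5.0882), Q = (0.34688, -5.0882). Then cos ∠MQL = QM·QL / (|QM||QL|), giving 85.555°.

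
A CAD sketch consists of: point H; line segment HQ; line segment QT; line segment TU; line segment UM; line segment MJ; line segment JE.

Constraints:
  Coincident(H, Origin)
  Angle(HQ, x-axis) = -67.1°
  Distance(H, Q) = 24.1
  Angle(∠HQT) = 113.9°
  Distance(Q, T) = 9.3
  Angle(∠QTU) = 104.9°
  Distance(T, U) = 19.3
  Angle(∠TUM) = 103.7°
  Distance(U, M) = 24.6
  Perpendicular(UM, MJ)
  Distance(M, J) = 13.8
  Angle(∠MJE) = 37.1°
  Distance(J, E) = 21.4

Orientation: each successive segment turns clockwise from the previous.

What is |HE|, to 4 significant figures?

16.15

H is at the origin; HQ runs at -67.1° with length 24.1, so Q = (9.378, -22.20). ∠HQT = 113.9° gives QT at -133.2° from the x-axis; with |QT| = 9.3, T = (3.012, -28.98). ∠QTU = 104.9° gives TU at 151.7° from the x-axis; with |TU| = 19.3, U = (-13.98, -19.83). ∠TUM = 103.7° gives UM at 75.40° from the x-axis; with |UM| = 24.6, M = (-7.781, 3.976). UM is perpendicular to MJ, so MJ runs at -14.60°; with |MJ| = 13.8, J = (5.574, 0.4970). ∠MJE = 37.1° gives JE at -157.5° from the x-axis; with |JE| = 21.4, E = (-14.20, -7.692). Then |HE| = |E − H| = 16.15.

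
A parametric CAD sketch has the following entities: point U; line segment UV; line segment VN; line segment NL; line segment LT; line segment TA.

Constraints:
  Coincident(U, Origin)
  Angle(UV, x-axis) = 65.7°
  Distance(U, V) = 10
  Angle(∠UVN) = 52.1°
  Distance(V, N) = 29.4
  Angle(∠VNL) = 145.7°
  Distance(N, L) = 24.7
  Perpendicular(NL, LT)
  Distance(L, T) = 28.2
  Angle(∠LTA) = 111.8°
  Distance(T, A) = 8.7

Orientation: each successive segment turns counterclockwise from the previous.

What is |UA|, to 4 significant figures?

33.54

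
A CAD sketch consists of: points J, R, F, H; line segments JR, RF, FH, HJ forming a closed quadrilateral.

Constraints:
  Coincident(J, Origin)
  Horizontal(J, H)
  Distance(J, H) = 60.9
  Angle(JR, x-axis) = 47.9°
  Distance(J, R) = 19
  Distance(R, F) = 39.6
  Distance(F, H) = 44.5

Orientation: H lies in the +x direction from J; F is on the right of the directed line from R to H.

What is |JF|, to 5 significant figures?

33.570

J is at the origin; J and H share the same y with |JH| = 60.9 and H in +x, so H = (60.9, 0). JR runs at 47.9° with |JR| = 19.0, so R = (12.738, 14.098). F is determined by |RF| = 39.6 and |FH| = 44.5 together: it lies at the intersection of circle(R, 39.6) and circle(H, 44.5). With |RH| = 50.183, the foot of the radical line on RH is 20.985 from R and the perpendicular offset is √(39.6² − 20.985²) = 33.582. Taking the right-of-RH solution: F = (23.444, -24.028).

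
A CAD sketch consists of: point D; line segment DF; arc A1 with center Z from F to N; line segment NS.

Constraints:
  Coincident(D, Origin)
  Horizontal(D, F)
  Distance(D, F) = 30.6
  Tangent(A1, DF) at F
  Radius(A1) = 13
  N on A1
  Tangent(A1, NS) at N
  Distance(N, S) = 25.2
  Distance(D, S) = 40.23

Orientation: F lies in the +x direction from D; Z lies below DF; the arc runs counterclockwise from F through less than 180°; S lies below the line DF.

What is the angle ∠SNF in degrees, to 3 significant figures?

137°

D is at the origin; D and F share the same y with |DF| = 30.6 and F on the +x side, so F = (30.6, 0.00). A1 meets DF tangentially, so ZF is at right angles to DF, so Z = F + (0, -13) = (30.6, -13.0). Since ZN ⟂ NS (tangency), |ZS| = √(13.0² + 25.2²) = 28.4 regardless of where N sits on A1. So S lies on both circle(D, 40.23) and circle(Z, 28.4); the below-DF intersection is S = (15.6, -37.1). N is the foot of the tangent from S: N = (17.6, -12.0).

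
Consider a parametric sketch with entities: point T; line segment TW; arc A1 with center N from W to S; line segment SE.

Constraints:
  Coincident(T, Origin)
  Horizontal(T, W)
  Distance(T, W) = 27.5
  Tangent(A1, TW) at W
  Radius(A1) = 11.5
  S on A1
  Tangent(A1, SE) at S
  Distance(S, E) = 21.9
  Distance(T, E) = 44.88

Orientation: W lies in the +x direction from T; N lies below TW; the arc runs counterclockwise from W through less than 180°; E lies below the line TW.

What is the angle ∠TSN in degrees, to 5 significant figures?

110.75°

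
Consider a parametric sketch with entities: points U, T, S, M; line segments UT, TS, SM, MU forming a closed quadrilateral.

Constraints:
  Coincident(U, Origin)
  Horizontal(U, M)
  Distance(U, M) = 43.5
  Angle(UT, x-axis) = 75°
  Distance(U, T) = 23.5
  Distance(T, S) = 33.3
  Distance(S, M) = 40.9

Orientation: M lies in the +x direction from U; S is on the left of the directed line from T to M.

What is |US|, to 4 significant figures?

52.82

Checks: |TS| = 33.30 ✓; |SM| = 40.90 ✓.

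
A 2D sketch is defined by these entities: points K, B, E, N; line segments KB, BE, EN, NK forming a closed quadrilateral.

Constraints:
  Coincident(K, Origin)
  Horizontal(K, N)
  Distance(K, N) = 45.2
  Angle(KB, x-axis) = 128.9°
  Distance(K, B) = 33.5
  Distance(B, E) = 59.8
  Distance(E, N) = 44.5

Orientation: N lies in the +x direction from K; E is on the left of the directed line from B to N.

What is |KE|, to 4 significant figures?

56.61

K is at the origin; K and N share the same y with |KN| = 45.2 and N in +x, so N = (45.2, 0). KB runs at 128.9° with |KB| = 33.5, so B = (-21.04, 26.07). E is determined by |BE| = 59.8 and |EN| = 44.5 together: it lies at the intersection of circle(B, 59.8) and circle(N, 44.5). With |BN| = 71.18, the foot of the radical line on BN is 46.80 from B and the perpendicular offset is √(59.8² − 46.80²) = 37.23. Taking the left-of-BN solution: E = (36.15, 43.57).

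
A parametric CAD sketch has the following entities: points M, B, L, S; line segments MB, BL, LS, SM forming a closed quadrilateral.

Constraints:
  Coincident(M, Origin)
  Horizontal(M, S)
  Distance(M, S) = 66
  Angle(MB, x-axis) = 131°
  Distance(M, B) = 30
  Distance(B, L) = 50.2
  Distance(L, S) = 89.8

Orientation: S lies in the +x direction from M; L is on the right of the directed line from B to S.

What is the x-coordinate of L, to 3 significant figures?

-19.5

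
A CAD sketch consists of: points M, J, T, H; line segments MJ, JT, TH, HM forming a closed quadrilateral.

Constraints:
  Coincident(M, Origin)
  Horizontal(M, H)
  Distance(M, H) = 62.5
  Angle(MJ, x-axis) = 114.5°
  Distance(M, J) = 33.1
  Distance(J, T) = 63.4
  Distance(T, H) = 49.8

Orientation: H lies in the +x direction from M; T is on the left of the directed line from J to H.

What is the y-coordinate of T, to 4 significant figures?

47.41

Checks: |JT| = 63.40 ✓; |TH| = 49.80 ✓.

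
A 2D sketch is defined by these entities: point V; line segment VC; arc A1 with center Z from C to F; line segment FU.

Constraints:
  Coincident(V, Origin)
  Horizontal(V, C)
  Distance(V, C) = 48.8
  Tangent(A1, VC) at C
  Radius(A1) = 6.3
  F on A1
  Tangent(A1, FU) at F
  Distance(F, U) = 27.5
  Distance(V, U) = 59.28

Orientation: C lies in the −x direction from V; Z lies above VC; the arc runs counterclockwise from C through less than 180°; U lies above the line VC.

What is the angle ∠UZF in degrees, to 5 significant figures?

77.097°

V is at the origin; VC is horizontal with |VC| = 48.8 and C on the −x side, so C = (-48.800, 0.0000). A1 meets VC tangentially, so ZC is at right angles to VC, so Z = C + (0, 6.3) = (-48.800, 6.3000). Since ZF ⟂ FU (tangency), |ZU| = √(6.3² + 27.5²) = 28.212 regardless of where F sits on A1. So U lies on both circle(V, 59.28) and circle(Z, 28.212); the above-VC intersection is U = (-48.202, 34.506). F is the foot of the tangent from U: F = (-42.631, 7.5764).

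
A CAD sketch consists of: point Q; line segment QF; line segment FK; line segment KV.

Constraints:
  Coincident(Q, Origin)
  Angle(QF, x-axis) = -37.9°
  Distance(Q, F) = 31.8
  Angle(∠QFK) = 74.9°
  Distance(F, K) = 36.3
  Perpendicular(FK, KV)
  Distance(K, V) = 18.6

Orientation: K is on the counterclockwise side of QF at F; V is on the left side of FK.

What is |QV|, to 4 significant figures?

30.52

∠QFK = 74.9°, so FK runs at -37.9° + (180° − 74.9°) = 67.20° from the x-axis; with |FK| = 36.3, K = F + 36.3·(cos 67.20°, sin 67.20°) = (39.16, 13.93). FK is perpendicular to KV; with |KV| = 18.6 on the left of FK, V = K + 18.6·(-0.9219, 0.3875) = (22.01, 21.14). Then |QV| = |V − Q| = 30.52.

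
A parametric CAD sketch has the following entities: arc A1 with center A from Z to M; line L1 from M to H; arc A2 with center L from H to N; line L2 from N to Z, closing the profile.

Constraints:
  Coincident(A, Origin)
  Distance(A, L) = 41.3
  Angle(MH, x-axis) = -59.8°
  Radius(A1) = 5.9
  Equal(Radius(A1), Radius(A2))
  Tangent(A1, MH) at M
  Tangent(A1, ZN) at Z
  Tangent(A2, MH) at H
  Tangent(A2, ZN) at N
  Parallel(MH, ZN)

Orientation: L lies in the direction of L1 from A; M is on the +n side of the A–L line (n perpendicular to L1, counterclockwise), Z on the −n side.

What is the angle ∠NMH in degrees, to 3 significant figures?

15.9°

The slot axis is L1's direction at -59.8°, so u = (cos -59.8°, sin -59.8°) = (0.503, -0.864) and n = (−sin -59.8°, cos -59.8°) = (0.864, 0.503). A is at the origin and L lies 41.3 along u from A, so L = 41.3·u = (20.8, -35.7). Tangency of A1 to both parallel lines with radius 5.9 puts M and Z at A ± 5.9·n: M = (5.10, 2.97), Z = (-5.10, -2.97). Equal radii place H and N the same way about L: H = L + 5.9·n = (25.9, -32.7), N = L − 5.9·n = (15.7, -38.7). Then cos ∠NMH = MN·MH / (|MN||MH|), giving 15.9°.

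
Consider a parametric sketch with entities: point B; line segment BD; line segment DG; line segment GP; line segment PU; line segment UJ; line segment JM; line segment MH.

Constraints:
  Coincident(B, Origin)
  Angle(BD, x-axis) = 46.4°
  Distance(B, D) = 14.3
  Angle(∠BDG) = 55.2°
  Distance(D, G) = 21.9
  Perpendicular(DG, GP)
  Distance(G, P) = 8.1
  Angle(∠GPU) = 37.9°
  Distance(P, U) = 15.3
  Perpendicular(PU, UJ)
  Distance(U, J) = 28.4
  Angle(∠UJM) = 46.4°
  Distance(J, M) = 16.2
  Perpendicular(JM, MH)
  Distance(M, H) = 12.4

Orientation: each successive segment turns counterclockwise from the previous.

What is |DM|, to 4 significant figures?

33.72

PU is perpendicular to UJ, so UJ runs at 133.3°; with |UJ| = 28.4, J = (-21.36, 36.86). ∠UJM = 46.4° gives JM at -93.10° from the x-axis; with |JM| = 16.2, M = (-22.24, 20.69). Then |DM| = |M − D| = 33.72.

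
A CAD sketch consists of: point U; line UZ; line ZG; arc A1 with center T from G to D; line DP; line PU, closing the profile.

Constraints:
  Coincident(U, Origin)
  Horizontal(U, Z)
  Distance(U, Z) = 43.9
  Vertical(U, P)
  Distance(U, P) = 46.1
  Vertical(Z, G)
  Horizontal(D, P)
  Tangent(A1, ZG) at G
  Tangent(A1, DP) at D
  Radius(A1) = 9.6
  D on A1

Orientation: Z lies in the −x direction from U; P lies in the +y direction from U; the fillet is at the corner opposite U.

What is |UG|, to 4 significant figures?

57.09

The virtual corner opposite U is at (-43.90, 46.10). Since A1 is tangent to ZG there, TG ⟂ ZG and tangency of A1 to DP means the radius TD is perpendicular to DP, with radius 9.6, so the center T sits 9.6 in from both sides at T = (-34.30, 36.50). That places the tangent points at G = (-43.90, 36.50) on ZG and D = (-34.30, 46.10) on DP. Then |UG| = |G − U| = 57.09.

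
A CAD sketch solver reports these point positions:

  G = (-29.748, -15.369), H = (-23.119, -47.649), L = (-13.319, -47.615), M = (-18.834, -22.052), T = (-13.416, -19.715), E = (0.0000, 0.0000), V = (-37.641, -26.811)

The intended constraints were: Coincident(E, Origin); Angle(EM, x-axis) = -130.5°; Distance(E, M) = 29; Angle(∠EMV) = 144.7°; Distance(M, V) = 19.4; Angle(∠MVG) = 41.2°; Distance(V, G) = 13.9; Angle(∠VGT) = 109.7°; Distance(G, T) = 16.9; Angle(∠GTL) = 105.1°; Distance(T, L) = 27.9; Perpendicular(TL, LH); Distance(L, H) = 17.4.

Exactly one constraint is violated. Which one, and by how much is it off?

Distance(L, H) = 17.4 — off by 7.60.

E = (0.00, 0.00) ✓; EM at -130.5° ✓; |EM| = 29.00 ✓; ∠EMV = 144.7° ✓; |MV| = 19.40 ✓; ∠MVG = 41.20° ✓; |VG| = 13.90 ✓; ∠VGT = 109.7° ✓; |GT| = 16.90 ✓; ∠GTL = 105.1° ✓; |TL| = 27.90 ✓; ∠(TL, LH) = 90.00° ✓; |LH| = 9.800 ✗.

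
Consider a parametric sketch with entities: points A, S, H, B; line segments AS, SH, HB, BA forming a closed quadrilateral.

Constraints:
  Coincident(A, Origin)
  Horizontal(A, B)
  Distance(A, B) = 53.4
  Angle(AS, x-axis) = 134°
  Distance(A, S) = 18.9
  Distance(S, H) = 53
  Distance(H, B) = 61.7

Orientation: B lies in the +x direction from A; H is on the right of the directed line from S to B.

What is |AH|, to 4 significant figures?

36.83

Checks: A.y = 0.00, B.y = 0.00 ✓; |SH| = 53.00 ✓; |HB| = 61.70 ✓.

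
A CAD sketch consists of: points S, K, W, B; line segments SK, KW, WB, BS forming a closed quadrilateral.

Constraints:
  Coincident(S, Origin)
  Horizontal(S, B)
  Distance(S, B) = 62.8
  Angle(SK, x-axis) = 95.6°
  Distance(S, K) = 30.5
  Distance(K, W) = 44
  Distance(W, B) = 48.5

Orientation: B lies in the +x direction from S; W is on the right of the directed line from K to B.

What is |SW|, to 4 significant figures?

18.09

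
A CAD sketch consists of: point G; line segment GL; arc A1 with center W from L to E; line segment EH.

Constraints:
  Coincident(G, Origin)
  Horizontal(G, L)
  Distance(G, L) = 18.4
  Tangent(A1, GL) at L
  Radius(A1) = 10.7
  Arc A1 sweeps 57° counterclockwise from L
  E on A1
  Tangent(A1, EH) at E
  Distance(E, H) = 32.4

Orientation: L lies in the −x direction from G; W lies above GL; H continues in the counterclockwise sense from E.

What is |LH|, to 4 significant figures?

41.66

G is at the origin; GL is horizontal with |GL| = 18.4 and L on the −x side, so L = (-18.40, 0.000). The tangent condition forces WL to be normal to GL, so W = L + (0, 10.7) = (-18.40, 10.70). On A1, L sits at bearing -90° from W; a 57° counterclockwise sweep puts E at bearing -33°, so E = W + 10.7·(cos -33°, sin -33°) = (-9.426, 4.872). Since A1 is tangent to EH there, WE ⟂ EH, so EH runs along (−sin -33°, cos -33°); with |EH| = 32.4, H = (8.220, 32.05). Then |LH| = |H − L| = 41.66.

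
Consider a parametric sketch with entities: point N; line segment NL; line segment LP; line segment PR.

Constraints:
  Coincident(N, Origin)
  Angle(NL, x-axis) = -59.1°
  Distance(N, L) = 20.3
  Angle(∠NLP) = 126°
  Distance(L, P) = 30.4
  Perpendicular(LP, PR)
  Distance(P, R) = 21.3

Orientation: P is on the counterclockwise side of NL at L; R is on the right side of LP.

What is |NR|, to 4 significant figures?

56.70

N is at the origin; NL runs at -59.1° with length 20.3, so L = 20.3·(cos -59.1°, sin -59.1°) = (10.42, -17.42). ∠NLP = 126.0°, so LP runs at -59.1° + (180° − 126.0°) = -5.100° from the x-axis; with |LP| = 30.4, P = L + 30.4·(cos -5.100°, sin -5.100°) = (40.70, -20.12). The perpendicularity gives PR at right angles to LP; with |PR| = 21.3 on the right of LP, R = P + 21.3·(-0.08889, -0.9960) = (38.81, -41.34). Then |NR| = |R − N| = 56.70.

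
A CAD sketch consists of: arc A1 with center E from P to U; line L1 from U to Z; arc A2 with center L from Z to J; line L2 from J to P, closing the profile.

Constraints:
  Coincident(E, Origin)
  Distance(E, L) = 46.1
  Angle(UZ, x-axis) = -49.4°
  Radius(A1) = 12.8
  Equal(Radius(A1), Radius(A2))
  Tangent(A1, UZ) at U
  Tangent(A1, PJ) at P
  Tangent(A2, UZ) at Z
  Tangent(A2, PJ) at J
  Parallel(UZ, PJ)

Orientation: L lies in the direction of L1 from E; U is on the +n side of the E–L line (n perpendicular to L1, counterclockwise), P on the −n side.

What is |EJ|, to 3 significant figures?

47.8

Tangency of A1 to both parallel lines with radius 12.8 puts U and P at E ± 12.8·n: U = (9.72, 8.33), P = (-9.72, -8.33). Equal radii place Z and J the same way about L: Z = L + 12.8·n = (39.7, -26.7), J = L − 12.8·n = (20.3, -43.3). Then |EJ| = |J − E| = 47.8.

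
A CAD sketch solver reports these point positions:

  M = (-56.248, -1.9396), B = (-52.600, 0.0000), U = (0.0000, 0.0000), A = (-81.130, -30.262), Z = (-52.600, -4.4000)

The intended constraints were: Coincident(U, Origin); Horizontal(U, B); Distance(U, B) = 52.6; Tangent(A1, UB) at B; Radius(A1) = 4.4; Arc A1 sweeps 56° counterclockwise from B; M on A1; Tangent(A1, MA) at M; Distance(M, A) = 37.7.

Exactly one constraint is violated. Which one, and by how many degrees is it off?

Tangent(A1, MA) at M — off by 7.30°.

U = (0.00, 0.00) ✓; U.y = 0.00, B.y = 0.00 ✓; |UB| = 52.60 ✓; ∠(ZB, BU) = 90.00° ✓; |ZB| = 4.400 ✓; bearing(Z→M) − bearing(Z→B) = 56.00° ✓; |ZM| = 4.400 ✓; ∠(ZM, MA) = 97.30° ✗; |MA| = 37.70 ✓.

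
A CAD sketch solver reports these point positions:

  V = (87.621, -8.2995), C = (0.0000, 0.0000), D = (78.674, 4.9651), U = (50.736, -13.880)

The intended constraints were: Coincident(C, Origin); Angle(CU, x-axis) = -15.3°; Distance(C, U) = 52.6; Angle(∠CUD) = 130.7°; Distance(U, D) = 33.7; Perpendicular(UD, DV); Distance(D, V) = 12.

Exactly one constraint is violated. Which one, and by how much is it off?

Distance(D, V) = 12 — off by 4.00.

C = (0.00, 0.00) ✓; CU at -15.30° ✓; |CU| = 52.60 ✓; ∠CUD = 130.7° ✓; |UD| = 33.70 ✓; ∠(UD, DV) = 90.00° ✓; |DV| = 16.00 ✗.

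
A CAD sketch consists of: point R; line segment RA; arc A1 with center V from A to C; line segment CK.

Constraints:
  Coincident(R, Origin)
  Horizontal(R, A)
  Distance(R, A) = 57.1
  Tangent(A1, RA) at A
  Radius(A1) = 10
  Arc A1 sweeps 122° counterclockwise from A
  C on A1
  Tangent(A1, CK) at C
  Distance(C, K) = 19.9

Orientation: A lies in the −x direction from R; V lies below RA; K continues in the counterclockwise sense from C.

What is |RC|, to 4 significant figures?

67.34

R is at the origin; RA is horizontal with |RA| = 57.1 and A on the −x side, so A = (-57.10, 0.000). Since A1 is tangent to RA there, VA ⟂ RA, so V = A + (0, -10) = (-57.10, -10.00). On A1, A sits at bearing 90° from V; a 122° counterclockwise sweep puts C at bearing 212°, so C = V + 10.0·(cos 212°, sin 212°) = (-65.58, -15.30). Then |RC| = |C − R| = 67.34.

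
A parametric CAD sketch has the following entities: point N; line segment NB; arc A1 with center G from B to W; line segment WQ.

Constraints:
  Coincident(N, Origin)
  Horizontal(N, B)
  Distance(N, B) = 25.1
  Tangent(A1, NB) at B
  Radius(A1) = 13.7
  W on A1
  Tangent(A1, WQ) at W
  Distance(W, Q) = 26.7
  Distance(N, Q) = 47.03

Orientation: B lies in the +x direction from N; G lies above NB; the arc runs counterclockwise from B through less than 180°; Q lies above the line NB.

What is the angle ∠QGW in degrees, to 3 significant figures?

62.8°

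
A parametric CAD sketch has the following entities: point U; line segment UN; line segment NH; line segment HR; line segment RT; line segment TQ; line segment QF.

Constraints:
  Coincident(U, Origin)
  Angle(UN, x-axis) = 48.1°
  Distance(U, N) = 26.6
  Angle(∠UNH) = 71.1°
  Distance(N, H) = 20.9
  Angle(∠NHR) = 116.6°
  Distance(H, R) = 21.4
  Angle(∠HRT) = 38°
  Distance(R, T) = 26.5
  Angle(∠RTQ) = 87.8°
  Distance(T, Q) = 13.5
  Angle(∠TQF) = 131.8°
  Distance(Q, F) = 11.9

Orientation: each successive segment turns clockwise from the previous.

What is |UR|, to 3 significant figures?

22.7

∠UNH = 71.1° gives NH at -60.8° from the x-axis; with |NH| = 20.9, H = (28.0, 1.55). ∠NHR = 116.6° gives HR at -124° from the x-axis; with |HR| = 21.4, R = (15.9, -16.1). Then |UR| = |R − U| = 22.7.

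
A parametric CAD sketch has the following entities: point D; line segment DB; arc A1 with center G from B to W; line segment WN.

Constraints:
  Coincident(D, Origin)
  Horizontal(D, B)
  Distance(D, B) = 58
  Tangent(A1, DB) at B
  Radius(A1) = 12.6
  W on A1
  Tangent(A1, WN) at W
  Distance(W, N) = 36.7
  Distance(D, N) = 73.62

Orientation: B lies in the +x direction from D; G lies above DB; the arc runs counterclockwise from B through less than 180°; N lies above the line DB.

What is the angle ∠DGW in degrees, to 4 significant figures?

165.9°

D is at the origin; D and B share the same y with |DB| = 58.0 and B on the +x side, so B = (58.00, 0.000). A1 meets DB tangentially, so GB is at right angles to DB, so G = B + (0, 12.6) = (58.00, 12.60). Since GW ⟂ WN (tangency), |GN| = √(12.6² + 36.7²) = 38.80 regardless of where W sits on A1. So N lies on both circle(D, 73.62) and circle(G, 38.80); the above-DB intersection is N = (53.02, 51.08). W is the foot of the tangent from N: W = (69.29, 18.19).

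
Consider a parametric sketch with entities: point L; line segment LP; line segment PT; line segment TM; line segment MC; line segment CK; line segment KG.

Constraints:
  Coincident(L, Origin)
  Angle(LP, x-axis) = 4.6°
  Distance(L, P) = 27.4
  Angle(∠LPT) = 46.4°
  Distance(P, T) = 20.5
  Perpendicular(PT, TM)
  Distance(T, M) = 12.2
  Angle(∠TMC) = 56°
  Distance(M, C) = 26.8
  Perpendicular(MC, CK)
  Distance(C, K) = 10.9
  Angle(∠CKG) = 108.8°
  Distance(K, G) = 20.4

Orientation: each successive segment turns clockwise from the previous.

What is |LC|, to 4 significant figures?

30.61

L is at the origin; LP runs at 4.6° with length 27.4, so P = (27.31, 2.197). ∠LPT = 46.4° gives PT at -129.0° from the x-axis; with |PT| = 20.5, T = (14.41, -13.73). The perpendicularity gives TM at right angles to PT, so TM runs at 141.0°; with |TM| = 12.2, M = (4.929, -6.056). ∠TMC = 56.0° gives MC at 17.00° from the x-axis; with |MC| = 26.8, C = (30.56, 1.779). Then |LC| = |C − L| = 30.61.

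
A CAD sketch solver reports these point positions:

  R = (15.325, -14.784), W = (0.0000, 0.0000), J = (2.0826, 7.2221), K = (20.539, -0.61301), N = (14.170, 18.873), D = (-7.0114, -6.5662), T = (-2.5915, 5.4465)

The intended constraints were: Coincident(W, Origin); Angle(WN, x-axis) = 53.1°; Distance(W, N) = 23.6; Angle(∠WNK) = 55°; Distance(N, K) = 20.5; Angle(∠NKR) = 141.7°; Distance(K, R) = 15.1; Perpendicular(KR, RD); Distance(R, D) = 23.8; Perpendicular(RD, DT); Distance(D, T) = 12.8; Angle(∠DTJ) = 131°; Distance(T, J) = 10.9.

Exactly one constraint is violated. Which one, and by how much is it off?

Distance(T, J) = 10.9 — off by 5.90.

W = (0.00, 0.00) ✓; WN at 53.10° ✓; |WN| = 23.60 ✓; ∠WNK = 55.00° ✓; |NK| = 20.50 ✓; ∠NKR = 141.7° ✓; |KR| = 15.10 ✓; ∠(KR, RD) = 90.00° ✓; |RD| = 23.80 ✓; ∠(RD, DT) = 90.00° ✓; |DT| = 12.80 ✓; ∠DTJ = 131.0° ✓; |TJ| = 5.000 ✗.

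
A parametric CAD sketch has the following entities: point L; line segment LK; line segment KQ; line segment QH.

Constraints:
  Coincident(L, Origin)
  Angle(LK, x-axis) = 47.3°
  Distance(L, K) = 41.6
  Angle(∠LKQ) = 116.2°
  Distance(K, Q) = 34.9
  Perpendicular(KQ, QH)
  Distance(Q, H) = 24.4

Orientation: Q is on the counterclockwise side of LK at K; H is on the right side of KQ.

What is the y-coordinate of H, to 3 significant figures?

71.9

L is at the origin; LK runs at 47.3° with length 41.6, so K = 41.6·(cos 47.3°, sin 47.3°) = (28.2, 30.6). ∠LKQ = 116.2°, so KQ runs at 47.3° + (180° − 116.2°) = 111° from the x-axis; with |KQ| = 34.9, Q = K + 34.9·(cos 111°, sin 111°) = (15.6, 63.1). KQ is perpendicular to QH; with |QH| = 24.4 on the right of KQ, H = Q + 24.4·(0.933, 0.360) = (38.4, 71.9). So H.y = 71.9.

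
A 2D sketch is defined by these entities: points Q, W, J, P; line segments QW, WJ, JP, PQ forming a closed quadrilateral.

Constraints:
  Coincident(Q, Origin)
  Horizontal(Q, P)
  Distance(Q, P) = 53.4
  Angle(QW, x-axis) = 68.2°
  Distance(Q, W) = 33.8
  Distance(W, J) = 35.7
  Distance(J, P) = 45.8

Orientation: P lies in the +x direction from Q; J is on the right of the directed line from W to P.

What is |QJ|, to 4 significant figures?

8.741

Checks: |WJ| = 35.70 ✓; |JP| = 45.80 ✓.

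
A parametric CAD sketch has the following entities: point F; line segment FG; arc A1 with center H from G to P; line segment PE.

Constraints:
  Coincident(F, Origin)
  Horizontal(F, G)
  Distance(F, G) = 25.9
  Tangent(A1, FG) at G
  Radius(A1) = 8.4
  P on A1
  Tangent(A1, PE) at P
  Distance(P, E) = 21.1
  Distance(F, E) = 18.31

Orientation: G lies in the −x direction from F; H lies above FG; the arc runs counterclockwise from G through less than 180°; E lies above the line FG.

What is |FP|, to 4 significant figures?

20.06

F is at the origin; FG is horizontal with |FG| = 25.9 and G on the −x side, so G = (-25.90, 0.000). Tangency of A1 to FG means the radius HG is perpendicular to FG, so H = G + (0, 8.4) = (-25.90, 8.400). Since HP ⟂ PE (tangency), |HE| = √(8.4² + 21.1²) = 22.71 regardless of where P sits on A1. So E lies on both circle(F, 18.31) and circle(H, 22.71); the above-FG intersection is E = (-5.126, 17.58). P is the foot of the tangent from E: P = (-19.90, 2.517).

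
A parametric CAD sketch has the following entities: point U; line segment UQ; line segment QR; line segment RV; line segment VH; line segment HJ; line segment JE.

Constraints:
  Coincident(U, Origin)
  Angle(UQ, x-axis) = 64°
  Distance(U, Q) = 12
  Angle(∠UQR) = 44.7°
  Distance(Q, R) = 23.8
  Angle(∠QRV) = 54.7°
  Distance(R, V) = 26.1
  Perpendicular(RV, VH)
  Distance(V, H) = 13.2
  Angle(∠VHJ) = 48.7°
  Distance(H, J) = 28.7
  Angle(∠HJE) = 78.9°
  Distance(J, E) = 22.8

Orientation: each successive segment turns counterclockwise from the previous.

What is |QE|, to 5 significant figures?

40.067

U is at the origin; UQ runs at 64.0° with length 12.0, so Q = (5.2605, 10.786). ∠UQR = 44.7° gives QR at -160.70° from the x-axis; with |QR| = 23.8, R = (-17.202, 2.9193). ∠QRV = 54.7° gives RV at -35.400° from the x-axis; with |RV| = 26.1, V = (4.0728, -12.200). The perpendicularity gives VH at right angles to RV, so VH runs at 54.600°; with |VH| = 13.2, H = (11.719, -1.4403). ∠VHJ = 48.7° gives HJ at -174.10° from the x-axis; with |HJ| = 28.7, J = (-16.829, -4.3904). ∠HJE = 78.9° gives JE at -73.000° from the x-axis; with |JE| = 22.8, E = (-10.163, -26.194). Then |QE| = |E − Q| = 40.067.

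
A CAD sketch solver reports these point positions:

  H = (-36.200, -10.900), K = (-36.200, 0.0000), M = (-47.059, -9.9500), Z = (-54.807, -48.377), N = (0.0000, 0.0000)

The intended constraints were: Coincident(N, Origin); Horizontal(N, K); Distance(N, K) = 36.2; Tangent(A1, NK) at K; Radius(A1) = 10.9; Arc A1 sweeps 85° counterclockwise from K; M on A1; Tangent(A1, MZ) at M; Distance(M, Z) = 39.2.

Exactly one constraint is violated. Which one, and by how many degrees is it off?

Tangent(A1, MZ) at M — off by 6.40°.

N = (0.00, 0.00) ✓; N.y = 0.00, K.y = 0.00 ✓; |NK| = 36.20 ✓; ∠(HK, KN) = 90.00° ✓; |HK| = 10.90 ✓; bearing(H→M) − bearing(H→K) = 85.00° ✓; |HM| = 10.90 ✓; ∠(HM, MZ) = 96.40° ✗; |MZ| = 39.20 ✓.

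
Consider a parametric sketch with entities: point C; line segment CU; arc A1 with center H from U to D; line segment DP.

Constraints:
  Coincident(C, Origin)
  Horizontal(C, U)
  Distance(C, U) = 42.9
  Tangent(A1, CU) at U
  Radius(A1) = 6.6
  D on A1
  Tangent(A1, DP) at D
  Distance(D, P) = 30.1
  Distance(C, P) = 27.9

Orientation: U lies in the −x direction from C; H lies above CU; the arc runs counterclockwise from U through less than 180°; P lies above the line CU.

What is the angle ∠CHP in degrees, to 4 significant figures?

39.80°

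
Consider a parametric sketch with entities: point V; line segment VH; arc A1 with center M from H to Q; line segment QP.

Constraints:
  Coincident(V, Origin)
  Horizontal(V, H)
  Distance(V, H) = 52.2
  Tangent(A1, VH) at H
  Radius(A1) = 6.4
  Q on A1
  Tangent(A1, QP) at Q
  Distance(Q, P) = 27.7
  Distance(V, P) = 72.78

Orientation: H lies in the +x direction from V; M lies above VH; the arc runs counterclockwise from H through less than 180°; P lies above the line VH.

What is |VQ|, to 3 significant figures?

58.6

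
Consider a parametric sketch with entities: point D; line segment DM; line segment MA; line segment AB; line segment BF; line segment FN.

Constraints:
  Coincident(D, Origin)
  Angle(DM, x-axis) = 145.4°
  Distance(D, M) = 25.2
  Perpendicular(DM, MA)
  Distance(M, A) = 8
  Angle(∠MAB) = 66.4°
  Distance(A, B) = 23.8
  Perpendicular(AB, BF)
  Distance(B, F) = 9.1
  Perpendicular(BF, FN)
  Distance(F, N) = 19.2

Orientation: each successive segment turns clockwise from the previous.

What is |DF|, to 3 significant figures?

12.1

D is at the origin; DM runs at 145.4° with length 25.2, so M = (-20.7, 14.3). DM is perpendicular to MA, so MA runs at 55.4°; with |MA| = 8.0, A = (-16.2, 20.9). ∠MAB = 66.4° gives AB at -58.2° from the x-axis; with |AB| = 23.8, B = (-3.66, 0.667). The perpendicularity gives BF at right angles to AB, so BF runs at -148°; with |BF| = 9.1, F = (-11.4, -4.13). Then |DF| = |F − D| = 12.1.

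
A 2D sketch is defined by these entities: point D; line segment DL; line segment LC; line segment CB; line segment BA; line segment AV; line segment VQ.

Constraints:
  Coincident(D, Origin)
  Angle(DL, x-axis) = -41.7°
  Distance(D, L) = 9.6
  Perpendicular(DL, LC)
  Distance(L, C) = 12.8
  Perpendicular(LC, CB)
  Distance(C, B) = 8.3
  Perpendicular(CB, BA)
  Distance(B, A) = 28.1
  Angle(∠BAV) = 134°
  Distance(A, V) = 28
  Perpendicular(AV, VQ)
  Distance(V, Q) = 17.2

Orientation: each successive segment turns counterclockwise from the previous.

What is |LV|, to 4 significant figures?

36.71

D is at the origin; DL runs at -41.7° with length 9.6, so L = (7.168, -6.386). DL is perpendicular to LC, so LC runs at 48.30°; with |LC| = 12.8, C = (15.68, 3.171). LC is perpendicular to CB, so CB runs at 138.3°; with |CB| = 8.3, B = (9.486, 8.692). The perpendicularity gives BA at right angles to CB, so BA runs at -131.7°; with |BA| = 28.1, A = (-9.207, -12.29). ∠BAV = 134.0° gives AV at -85.70° from the x-axis; with |AV| = 28.0, V = (-7.108, -40.21). Then |LV| = |V − L| = 36.71.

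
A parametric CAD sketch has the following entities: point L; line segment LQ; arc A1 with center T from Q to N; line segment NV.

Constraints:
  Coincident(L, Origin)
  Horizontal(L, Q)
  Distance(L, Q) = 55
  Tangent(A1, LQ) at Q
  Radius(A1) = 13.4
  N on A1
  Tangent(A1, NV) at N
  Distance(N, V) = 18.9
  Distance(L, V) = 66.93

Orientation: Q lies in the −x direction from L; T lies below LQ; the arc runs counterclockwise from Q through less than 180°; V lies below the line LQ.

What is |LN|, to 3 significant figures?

69.4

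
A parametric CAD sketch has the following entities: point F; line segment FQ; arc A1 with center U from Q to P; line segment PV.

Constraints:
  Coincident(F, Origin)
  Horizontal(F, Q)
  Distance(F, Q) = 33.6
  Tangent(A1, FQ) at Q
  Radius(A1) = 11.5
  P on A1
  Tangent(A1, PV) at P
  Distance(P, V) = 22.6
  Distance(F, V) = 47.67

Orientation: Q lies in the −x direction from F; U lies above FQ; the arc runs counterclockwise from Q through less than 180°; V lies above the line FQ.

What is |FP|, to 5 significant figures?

27.506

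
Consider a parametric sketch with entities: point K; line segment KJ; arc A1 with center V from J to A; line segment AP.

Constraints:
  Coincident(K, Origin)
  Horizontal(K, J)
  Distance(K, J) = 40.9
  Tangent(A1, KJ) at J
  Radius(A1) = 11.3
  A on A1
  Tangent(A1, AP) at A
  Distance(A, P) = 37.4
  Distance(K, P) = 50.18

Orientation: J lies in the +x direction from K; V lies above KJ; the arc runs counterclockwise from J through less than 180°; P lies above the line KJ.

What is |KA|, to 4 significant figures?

52.45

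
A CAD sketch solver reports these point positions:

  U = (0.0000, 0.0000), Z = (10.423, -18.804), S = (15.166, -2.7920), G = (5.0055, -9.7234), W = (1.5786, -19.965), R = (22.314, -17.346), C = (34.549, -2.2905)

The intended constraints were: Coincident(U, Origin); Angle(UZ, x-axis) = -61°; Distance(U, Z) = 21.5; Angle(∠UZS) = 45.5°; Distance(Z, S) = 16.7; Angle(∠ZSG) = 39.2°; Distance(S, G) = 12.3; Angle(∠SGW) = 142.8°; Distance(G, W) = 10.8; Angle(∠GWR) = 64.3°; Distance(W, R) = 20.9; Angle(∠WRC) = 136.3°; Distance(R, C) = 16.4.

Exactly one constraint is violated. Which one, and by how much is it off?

Distance(R, C) = 16.4 — off by 3.00.

U = (0.00, 0.00) ✓; UZ at -61.00° ✓; |UZ| = 21.50 ✓; ∠UZS = 45.50° ✓; |ZS| = 16.70 ✓; ∠ZSG = 39.20° ✓; |SG| = 12.30 ✓; ∠SGW = 142.8° ✓; |GW| = 10.80 ✓; ∠GWR = 64.30° ✓; |WR| = 20.90 ✓; ∠WRC = 136.3° ✓; |RC| = 19.40 ✗.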